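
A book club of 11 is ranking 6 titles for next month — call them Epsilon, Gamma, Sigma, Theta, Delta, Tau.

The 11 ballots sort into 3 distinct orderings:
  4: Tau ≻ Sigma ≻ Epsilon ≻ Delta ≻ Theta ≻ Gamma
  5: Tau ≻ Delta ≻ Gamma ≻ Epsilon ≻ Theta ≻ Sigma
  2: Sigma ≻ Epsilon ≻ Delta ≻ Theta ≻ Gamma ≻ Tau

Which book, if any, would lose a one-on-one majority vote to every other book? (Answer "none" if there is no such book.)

Head-to-head results (11 members):
Epsilon vs Gamma: 4+2 = 6 for Epsilon, 5 for Gamma — Epsilon by 6–5.
Epsilon vs Sigma: Epsilon preferred on 5 ballots; Sigma wins 6–5.
Epsilon vs Theta: 11 to 0, Epsilon.
Epsilon vs Delta: Epsilon preferred on 4+2 = 6 ballots; Epsilon wins 6–5.
Epsilon–Tau: Tau 9–2.
Gamma vs Sigma: Sigma wins 6–5.
Gamma vs Theta: Gamma is ranked higher on 5 ballots, Theta on 6. Theta wins 6–5.
Gamma vs Delta: Gamma preferred on 0 ballots; Delta wins 11–0.
Gamma vs Tau: Gamma is ranked higher on 2 ballots, Tau on 9. Tau wins 9–2.
Sigma vs Theta: Sigma wins 6–5.
Sigma vs Delta: 4+2 = 6 for Sigma, 5 for Delta — Sigma by 6–5.
Sigma–Tau: Tau 9–2.
Theta vs Delta: Theta is ranked higher on 0 ballots, Delta on 11. Delta wins 11–0.
Theta vs Tau: Tau, 9–2.
Delta vs Tau: 2 for Delta, 9 for Tau — Tau by 9–2.
Gamma is beaten in every head-to-head and is the Condorcet loser.

Gamma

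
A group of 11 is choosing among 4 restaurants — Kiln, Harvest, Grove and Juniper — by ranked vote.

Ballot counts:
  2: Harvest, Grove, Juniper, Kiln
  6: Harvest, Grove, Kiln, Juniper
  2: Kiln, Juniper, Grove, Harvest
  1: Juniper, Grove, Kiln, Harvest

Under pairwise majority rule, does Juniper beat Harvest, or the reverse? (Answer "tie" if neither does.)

Harvest

Ballots ranking Juniper above Harvest: 2 + 1 = 3.
Ballots ranking Harvest above Juniper: 11 − 3 = 8.
Harvest wins the head-to-head 8–3.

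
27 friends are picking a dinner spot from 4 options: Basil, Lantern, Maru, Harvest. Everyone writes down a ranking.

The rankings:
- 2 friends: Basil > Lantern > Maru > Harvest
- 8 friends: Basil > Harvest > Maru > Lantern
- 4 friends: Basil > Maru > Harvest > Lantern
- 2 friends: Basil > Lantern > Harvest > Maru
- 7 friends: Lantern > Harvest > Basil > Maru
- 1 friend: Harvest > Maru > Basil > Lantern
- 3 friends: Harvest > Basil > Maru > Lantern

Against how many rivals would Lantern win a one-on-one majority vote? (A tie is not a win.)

0

Lantern against each rival (27 friends):
Lantern vs Basil: 7 for Lantern, 20 for Basil — Basil by 20–7.
Lantern–Maru: Maru 16–11.
Lantern vs Harvest: 2+2+7 = 11 for Lantern, 16 for Harvest — Harvest by 16–11.
Lantern beats no one; loses to Basil, Maru, Harvest — 0 pairwise wins.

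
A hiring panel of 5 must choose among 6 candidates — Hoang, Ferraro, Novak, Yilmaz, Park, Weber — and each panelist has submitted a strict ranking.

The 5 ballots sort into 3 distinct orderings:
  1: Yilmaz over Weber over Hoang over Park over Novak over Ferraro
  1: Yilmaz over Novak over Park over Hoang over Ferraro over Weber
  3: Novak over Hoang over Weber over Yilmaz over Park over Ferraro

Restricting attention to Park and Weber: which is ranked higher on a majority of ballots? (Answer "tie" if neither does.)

Ballots ranking Park above Weber: 1.
Ballots ranking Weber above Park: 5 − 1 = 4.
Weber wins the head-to-head 4–1.

Weber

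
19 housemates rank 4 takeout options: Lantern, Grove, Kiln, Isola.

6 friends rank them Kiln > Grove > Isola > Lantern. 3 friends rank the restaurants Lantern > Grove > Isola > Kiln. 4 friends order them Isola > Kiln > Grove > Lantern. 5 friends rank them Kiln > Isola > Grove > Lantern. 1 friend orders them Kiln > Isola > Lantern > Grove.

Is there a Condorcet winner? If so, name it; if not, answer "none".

Kiln

Check each pair by majority over 19 ballots:
Lantern vs Grove: Lantern is ranked higher on 3+1 = 4 ballots, Grove on 15. Grove wins 15–4.
Lantern vs Kiln: Lantern preferred on 3 ballots; Kiln wins 16–3.
Lantern vs Isola: 3 to 16, Isola.
Grove vs Kiln: Grove is ranked higher on 3 ballots, Kiln on 16. Kiln wins 16–3.
Grove vs Isola: Grove preferred on 6+3 = 9 ballots; Isola wins 10–9.
Kiln vs Isola: 6+5+1 = 12 for Kiln, 7 for Isola — Kiln by 12–7.
Kiln beats each of Lantern, Grove, Isola — Kiln is the Condorcet winner.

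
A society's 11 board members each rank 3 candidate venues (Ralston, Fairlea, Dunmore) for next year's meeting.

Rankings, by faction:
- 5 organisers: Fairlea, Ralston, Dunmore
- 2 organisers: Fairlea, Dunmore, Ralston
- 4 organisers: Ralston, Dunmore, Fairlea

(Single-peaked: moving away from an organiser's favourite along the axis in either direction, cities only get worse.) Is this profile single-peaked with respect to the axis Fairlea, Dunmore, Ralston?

no

Axis positions: Fairlea=1, Dunmore=2, Ralston=3.
Faction 1: ranking walks positions 1-3-2; Ralston is ranked above Dunmore even though Dunmore lies between Ralston and the peak Fairlea on the axis — preferences dip and rise again. Not single-peaked.
Faction 2 (peak Fairlea at position 1): ranking walks positions 1-2-3, expanding outward from the peak — single-peaked.
Faction 3 (peak Ralston at position 3): ranking walks positions 3-2-1, expanding outward from the peak — single-peaked.
Faction 1 violates single-peakedness, so the profile is not single-peaked on this axis.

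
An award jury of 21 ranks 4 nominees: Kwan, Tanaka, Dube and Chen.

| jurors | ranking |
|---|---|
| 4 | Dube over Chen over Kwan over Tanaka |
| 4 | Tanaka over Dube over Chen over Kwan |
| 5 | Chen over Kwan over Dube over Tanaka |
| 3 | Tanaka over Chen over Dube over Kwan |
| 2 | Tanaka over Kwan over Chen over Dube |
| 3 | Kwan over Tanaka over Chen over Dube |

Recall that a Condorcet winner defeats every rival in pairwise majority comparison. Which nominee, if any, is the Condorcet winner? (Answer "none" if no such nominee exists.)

Head-to-head results (21 jurors):
Kwan vs Tanaka: Kwan preferred on 4+5+3 = 12 ballots; Kwan wins 12–9.
Kwan vs Dube: 10 to 11, Dube.
Kwan vs Chen: Kwan preferred on 2+3 = 5 ballots; Chen wins 16–5.
Tanaka vs Dube: Tanaka wins 12–9.
Tanaka vs Chen: Tanaka wins 12–9.
Dube vs Chen: Chen wins 13–8.
Each nominee drops at least one matchup (Kwan loses to Dube; Tanaka loses to Kwan; Dube loses to Tanaka; Chen loses to Tanaka); the cycle Kwan → Tanaka → Dube → Kwan rules out a Condorcet winner.

none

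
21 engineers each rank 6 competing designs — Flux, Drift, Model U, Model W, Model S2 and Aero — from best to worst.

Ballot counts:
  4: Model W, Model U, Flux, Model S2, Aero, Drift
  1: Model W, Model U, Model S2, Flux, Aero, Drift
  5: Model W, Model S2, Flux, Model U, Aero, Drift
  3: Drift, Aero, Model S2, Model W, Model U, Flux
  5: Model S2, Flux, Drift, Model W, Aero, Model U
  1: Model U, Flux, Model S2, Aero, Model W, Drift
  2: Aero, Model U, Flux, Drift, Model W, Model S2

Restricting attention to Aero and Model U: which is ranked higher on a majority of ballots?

Ballots ranking Aero above Model U: 3 + 5 + 2 = 10.
Ballots ranking Model U above Aero: 21 − 10 = 11.
Model U wins the head-to-head 11–10.

Model U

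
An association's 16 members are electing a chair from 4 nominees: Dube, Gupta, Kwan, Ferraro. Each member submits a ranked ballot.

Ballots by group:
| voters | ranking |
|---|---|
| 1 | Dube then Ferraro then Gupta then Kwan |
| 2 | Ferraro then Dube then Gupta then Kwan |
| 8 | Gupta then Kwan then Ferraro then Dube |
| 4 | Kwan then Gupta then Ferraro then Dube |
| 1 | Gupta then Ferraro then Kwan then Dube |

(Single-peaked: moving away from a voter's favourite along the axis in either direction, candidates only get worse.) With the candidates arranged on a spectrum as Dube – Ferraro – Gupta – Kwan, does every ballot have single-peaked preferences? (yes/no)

Axis positions: Dube=1, Ferraro=2, Gupta=3, Kwan=4.
Group 1 (peak Dube at position 1): ranking walks positions 1-2-3-4, expanding outward from the peak — single-peaked.
Group 2 (peak Ferraro at position 2): ranking walks positions 2-1-3-4, expanding outward from the peak — single-peaked.
Group 3 (peak Gupta at position 3): ranking walks positions 3-4-2-1, expanding outward from the peak — single-peaked.
Group 4 (peak Kwan at position 4): ranking walks positions 4-3-2-1, expanding outward from the peak — single-peaked.
Group 5 (peak Gupta at position 3): ranking walks positions 3-2-4-1, expanding outward from the peak — single-peaked.
Every ranking is single-peaked on this axis.

yes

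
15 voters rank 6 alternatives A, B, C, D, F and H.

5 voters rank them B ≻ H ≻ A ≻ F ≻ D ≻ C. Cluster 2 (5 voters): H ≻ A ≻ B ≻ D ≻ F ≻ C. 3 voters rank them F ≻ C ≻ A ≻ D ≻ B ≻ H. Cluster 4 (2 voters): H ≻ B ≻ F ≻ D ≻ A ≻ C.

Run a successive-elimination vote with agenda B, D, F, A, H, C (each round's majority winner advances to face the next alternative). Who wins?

Round 1: B vs D — 12–3, B advances.
Round 2: B vs F — 12–3, B advances.
Round 3: B vs A — 7–8, A advances.
Round 4: A vs H — 3–12, H advances.
Round 5: H vs C — 12–3, H advances.
H survives the agenda.

H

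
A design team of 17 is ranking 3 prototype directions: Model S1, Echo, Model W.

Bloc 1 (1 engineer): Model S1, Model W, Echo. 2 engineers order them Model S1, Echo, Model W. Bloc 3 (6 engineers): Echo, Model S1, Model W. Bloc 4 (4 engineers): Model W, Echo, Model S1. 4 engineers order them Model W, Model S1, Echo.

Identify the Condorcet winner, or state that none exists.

none

Pairwise majorities:
Model S1 vs Echo: Echo, 10–7.
Model S1 vs Model W: Model S1 preferred on 1+2+6 = 9 ballots; Model S1 wins 9–8.
Echo vs Model W: Echo preferred on 2+6 = 8 ballots; Model W wins 9–8.
Each design drops at least one matchup (Model S1 loses to Echo; Echo loses to Model W; Model W loses to Model S1); the cycle Model S1 beats Model W beats Echo beats Model S1 rules out a Condorcet winner.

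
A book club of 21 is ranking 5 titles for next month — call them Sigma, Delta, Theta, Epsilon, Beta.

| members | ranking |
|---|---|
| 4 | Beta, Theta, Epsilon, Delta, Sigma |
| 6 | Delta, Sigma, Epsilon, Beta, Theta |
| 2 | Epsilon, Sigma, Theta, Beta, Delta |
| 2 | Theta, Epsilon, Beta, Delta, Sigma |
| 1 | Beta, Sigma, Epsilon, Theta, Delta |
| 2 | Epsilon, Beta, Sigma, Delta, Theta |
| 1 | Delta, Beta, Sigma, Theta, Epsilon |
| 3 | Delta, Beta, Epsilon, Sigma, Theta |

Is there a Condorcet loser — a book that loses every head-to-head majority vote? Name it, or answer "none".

Theta

Pairwise majorities:
Sigma–Delta: Delta 16–5.
Sigma vs Theta: Sigma is ranked higher on 6+2+1+2+1+3 = 15 ballots, Theta on 6. Sigma wins 15–6.
Sigma vs Epsilon: Epsilon wins 13–8.
Sigma vs Beta: Beta wins 13–8.
Delta vs Theta: Delta, 12–9.
Delta vs Epsilon: 6+1+3 = 10 for Delta, 11 for Epsilon — Epsilon by 11–10.
Delta vs Beta: Beta, 11–10.
Theta vs Epsilon: Theta preferred on 4+2+1 = 7 ballots; Epsilon wins 14–7.
Theta vs Beta: Theta is ranked higher on 2+2 = 4 ballots, Beta on 17. Beta wins 17–4.
Epsilon vs Beta: Epsilon wins 12–9.
Only Theta has no wins; Theta is the Condorcet loser.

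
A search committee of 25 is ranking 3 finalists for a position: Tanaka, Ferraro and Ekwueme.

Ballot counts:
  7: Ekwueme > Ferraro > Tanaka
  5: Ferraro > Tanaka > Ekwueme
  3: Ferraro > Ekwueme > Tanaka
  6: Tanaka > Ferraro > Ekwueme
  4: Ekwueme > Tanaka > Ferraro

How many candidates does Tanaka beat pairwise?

Tanaka against each rival (25 committee members):
Tanaka vs Ferraro: 6+4 = 10 for Tanaka, 15 for Ferraro — Ferraro by 15–10.
Tanaka vs Ekwueme: 5+6 = 11 for Tanaka, 14 for Ekwueme — Ekwueme by 14–11.
Tanaka beats no one; loses to Ferraro, Ekwueme — 0 pairwise wins.

0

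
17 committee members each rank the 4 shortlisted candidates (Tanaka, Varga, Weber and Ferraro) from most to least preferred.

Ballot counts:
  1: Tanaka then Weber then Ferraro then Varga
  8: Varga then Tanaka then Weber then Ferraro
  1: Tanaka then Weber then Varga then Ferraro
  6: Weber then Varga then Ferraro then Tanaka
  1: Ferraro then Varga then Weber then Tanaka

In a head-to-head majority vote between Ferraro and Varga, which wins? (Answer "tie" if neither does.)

Varga

Ballots ranking Ferraro above Varga: 1 + 1 = 2.
Ballots ranking Varga above Ferraro: 17 − 2 = 15.
Varga wins the head-to-head 15–2.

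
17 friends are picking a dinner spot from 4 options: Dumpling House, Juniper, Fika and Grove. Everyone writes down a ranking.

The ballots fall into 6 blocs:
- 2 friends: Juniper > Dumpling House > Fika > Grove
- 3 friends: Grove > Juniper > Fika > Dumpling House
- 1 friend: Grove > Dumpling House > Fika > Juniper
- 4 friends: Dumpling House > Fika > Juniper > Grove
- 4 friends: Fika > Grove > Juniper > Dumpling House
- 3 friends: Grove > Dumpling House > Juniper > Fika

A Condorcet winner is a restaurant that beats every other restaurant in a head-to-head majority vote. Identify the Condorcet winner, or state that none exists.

Check each pair by majority over 17 ballots:
Dumpling House vs Juniper: Dumpling House preferred on 1+4+3 = 8 ballots; Juniper wins 9–8.
Dumpling House vs Fika: Dumpling House is ranked higher on 2+1+4+3 = 10 ballots, Fika on 7. Dumpling House wins 10–7.
Dumpling House vs Grove: Dumpling House is ranked higher on 2+4 = 6 ballots, Grove on 11. Grove wins 11–6.
Juniper vs Fika: 2+3+3 = 8 for Juniper, 9 for Fika — Fika by 9–8.
Juniper vs Grove: Juniper is ranked higher on 2+4 = 6 ballots, Grove on 11. Grove wins 11–6.
Fika vs Grove: Fika is ranked higher on 2+4+4 = 10 ballots, Grove on 7. Fika wins 10–7.
No restaurant is unbeaten: Dumpling House loses to Juniper; Juniper loses to Fika; Fika loses to Dumpling House; Grove loses to Fika. In particular Dumpling House beats Fika beats Juniper beats Dumpling House is a majority cycle — no Condorcet winner exists.

none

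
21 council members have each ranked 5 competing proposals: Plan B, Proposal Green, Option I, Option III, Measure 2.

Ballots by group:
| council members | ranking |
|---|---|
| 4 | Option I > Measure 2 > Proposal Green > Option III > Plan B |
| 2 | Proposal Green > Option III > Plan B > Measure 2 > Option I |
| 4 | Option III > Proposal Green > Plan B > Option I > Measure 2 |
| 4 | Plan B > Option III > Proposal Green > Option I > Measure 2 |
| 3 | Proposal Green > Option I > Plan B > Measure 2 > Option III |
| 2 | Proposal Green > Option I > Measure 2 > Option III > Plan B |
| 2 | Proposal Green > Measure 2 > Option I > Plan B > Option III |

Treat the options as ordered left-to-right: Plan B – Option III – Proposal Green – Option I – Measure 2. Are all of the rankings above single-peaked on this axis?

no

Axis positions: Plan B=1, Option III=2, Proposal Green=3, Option I=4, Measure 2=5.
Group 1 (peak Option I at position 4): ranking walks positions 4-5-3-2-1, expanding outward from the peak — single-peaked.
Group 2: ranking walks positions 3-2-1-5-4; Measure 2 is ranked above Option I even though Option I lies between Measure 2 and the peak Proposal Green on the axis — preferences dip and rise again. Not single-peaked.
Group 3 (peak Option III at position 2): ranking walks positions 2-3-1-4-5, expanding outward from the peak — single-peaked.
Group 4 (peak Plan B at position 1): ranking walks positions 1-2-3-4-5, expanding outward from the peak — single-peaked.
Group 5: ranking walks positions 3-4-1-5-2; Plan B is ranked above Option III even though Option III lies between Plan B and the peak Proposal Green on the axis — preferences dip and rise again. Not single-peaked.
Group 6 (peak Proposal Green at position 3): ranking walks positions 3-4-5-2-1, expanding outward from the peak — single-peaked.
Group 7: ranking walks positions 3-5-4-1-2; Measure 2 is ranked above Option I even though Option I lies between Measure 2 and the peak Proposal Green on the axis — preferences dip and rise again. Not single-peaked.
Group 2 violates single-peakedness, so the profile is not single-peaked on this axis.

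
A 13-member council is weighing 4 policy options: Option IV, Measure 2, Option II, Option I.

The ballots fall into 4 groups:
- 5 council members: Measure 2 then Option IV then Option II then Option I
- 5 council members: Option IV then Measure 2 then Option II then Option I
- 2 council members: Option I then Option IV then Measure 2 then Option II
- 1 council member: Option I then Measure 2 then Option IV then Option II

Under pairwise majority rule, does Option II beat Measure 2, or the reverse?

No ballot ranks Option II above Measure 2: 0.
Ballots ranking Measure 2 above Option II: 13 − 0 = 13.
Measure 2 wins the head-to-head 13–0.

Measure 2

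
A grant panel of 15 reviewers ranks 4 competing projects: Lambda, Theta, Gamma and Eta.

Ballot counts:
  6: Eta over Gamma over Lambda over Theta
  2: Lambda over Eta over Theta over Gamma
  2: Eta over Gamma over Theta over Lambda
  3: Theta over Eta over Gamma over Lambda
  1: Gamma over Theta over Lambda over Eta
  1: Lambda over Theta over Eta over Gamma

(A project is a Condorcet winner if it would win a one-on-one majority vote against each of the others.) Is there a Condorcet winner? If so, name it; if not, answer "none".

Head-to-head results (15 reviewers):
Lambda vs Theta: Lambda preferred on 6+2+1 = 9 ballots; Lambda wins 9–6.
Lambda vs Gamma: Lambda preferred on 2+1 = 3 ballots; Gamma wins 12–3.
Lambda vs Eta: 4 to 11, Eta.
Theta vs Gamma: Theta is ranked higher on 2+3+1 = 6 ballots, Gamma on 9. Gamma wins 9–6.
Theta vs Eta: 3+1+1 = 5 for Theta, 10 for Eta — Eta by 10–5.
Gamma vs Eta: 1 for Gamma, 14 for Eta — Eta by 14–1.
Eta beats each of Lambda, Theta, Gamma — Eta is the Condorcet winner.

Eta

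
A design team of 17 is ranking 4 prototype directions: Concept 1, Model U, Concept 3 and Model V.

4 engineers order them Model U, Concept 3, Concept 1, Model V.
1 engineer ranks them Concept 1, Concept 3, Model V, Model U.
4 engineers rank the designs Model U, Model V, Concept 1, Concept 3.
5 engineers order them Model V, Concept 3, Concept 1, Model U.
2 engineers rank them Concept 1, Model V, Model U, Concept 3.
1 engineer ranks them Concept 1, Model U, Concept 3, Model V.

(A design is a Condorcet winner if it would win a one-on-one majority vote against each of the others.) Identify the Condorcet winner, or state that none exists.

none

Check each pair by majority over 17 ballots:
Concept 1 vs Model U: Concept 1, 9–8.
Concept 1 vs Concept 3: Concept 1 preferred on 1+4+2+1 = 8 ballots; Concept 3 wins 9–8.
Concept 1 vs Model V: Concept 1 is ranked higher on 4+1+2+1 = 8 ballots, Model V on 9. Model V wins 9–8.
Model U–Concept 3: Model U 11–6.
Model U vs Model V: 9 to 8, Model U.
Concept 3 vs Model V: 4+1+1 = 6 for Concept 3, 11 for Model V — Model V by 11–6.
No design is unbeaten: Concept 1 loses to Concept 3; Model U loses to Concept 1; Concept 3 loses to Model U; Model V loses to Model U. In particular Concept 1 beats Model U beats Concept 3 beats Concept 1 is a majority cycle — no Condorcet winner exists.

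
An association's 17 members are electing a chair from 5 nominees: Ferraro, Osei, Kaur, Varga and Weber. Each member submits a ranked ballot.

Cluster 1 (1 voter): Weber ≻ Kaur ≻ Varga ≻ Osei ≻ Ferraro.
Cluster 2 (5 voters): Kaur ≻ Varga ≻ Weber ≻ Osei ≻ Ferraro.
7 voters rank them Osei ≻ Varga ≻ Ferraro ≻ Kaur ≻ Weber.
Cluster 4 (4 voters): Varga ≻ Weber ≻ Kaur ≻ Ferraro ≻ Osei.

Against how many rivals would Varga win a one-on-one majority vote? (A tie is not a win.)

4

Varga against each rival (17 voters):
Varga vs Ferraro: Varga is ranked higher on 1+5+7+4 = 17 ballots, Ferraro on 0. Varga wins 17–0.
Varga vs Osei: Varga is ranked higher on 1+5+4 = 10 ballots, Osei on 7. Varga wins 10–7.
Varga–Kaur: Varga 11–6.
Varga vs Weber: Varga is ranked higher on 5+7+4 = 16 ballots, Weber on 1. Varga wins 16–1.
Varga beats Ferraro, Osei, Kaur, Weber — 4 pairwise wins.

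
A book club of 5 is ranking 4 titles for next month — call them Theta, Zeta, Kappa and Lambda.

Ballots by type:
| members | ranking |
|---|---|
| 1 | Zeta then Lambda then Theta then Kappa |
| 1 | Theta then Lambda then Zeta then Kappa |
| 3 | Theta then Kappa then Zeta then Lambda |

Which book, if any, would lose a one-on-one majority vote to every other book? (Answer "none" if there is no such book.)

Lambda

Head-to-head results (5 members):
Theta vs Zeta: Theta wins 4–1.
Theta vs Kappa: Theta is ranked higher on 1+1+3 = 5 ballots, Kappa on 0. Theta wins 5–0.
Theta vs Lambda: Theta wins 4–1.
Zeta vs Kappa: Kappa wins 3–2.
Zeta vs Lambda: Zeta is ranked higher on 1+3 = 4 ballots, Lambda on 1. Zeta wins 4–1.
Kappa vs Lambda: Kappa preferred on 3 ballots; Kappa wins 3–2.
Only Lambda has no wins; Lambda is the Condorcet loser.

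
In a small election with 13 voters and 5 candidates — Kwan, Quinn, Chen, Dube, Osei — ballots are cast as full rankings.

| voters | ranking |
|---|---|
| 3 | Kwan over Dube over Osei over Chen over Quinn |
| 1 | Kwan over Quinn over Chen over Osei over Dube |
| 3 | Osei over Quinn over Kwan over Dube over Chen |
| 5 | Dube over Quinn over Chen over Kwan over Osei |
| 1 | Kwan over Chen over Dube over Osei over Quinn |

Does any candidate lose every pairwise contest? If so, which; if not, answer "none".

none

Head-to-head results (13 voters):
Kwan vs Quinn: Quinn, 8–5.
Kwan vs Chen: Kwan preferred on 3+1+3+1 = 8 ballots; Kwan wins 8–5.
Kwan vs Dube: Kwan wins 8–5.
Kwan–Osei: Kwan 10–3.
Quinn vs Chen: Quinn is ranked higher on 1+3+5 = 9 ballots, Chen on 4. Quinn wins 9–4.
Quinn vs Dube: 1+3 = 4 for Quinn, 9 for Dube — Dube by 9–4.
Quinn vs Osei: 1+5 = 6 for Quinn, 7 for Osei — Osei by 7–6.
Chen vs Dube: Dube wins 11–2.
Chen vs Osei: Chen wins 7–6.
Dube vs Osei: Dube is ranked higher on 3+5+1 = 9 ballots, Osei on 4. Dube wins 9–4.
Each candidate has at least one pairwise win (Kwan beats Chen; Quinn beats Kwan; Chen beats Osei; Dube beats Quinn; Osei beats Quinn) — no Condorcet loser.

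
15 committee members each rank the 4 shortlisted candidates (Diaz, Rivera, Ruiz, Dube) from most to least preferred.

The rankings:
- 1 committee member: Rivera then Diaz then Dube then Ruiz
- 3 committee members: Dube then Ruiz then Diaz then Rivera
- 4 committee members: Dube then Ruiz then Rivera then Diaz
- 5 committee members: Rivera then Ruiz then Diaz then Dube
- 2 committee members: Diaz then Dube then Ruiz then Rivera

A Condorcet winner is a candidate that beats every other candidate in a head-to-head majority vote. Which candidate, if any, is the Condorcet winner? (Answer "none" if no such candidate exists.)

none

Head-to-head results (15 committee members):
Diaz vs Rivera: Rivera wins 10–5.
Diaz–Ruiz: Ruiz 12–3.
Diaz vs Dube: Diaz, 8–7.
Rivera vs Ruiz: Ruiz wins 9–6.
Rivera vs Dube: Dube wins 9–6.
Ruiz–Dube: Dube 10–5.
No candidate is unbeaten: Diaz loses to Rivera; Rivera loses to Ruiz; Ruiz loses to Dube; Dube loses to Diaz. In particular Diaz beats Dube beats Rivera beats Diaz is a majority cycle — no Condorcet winner exists.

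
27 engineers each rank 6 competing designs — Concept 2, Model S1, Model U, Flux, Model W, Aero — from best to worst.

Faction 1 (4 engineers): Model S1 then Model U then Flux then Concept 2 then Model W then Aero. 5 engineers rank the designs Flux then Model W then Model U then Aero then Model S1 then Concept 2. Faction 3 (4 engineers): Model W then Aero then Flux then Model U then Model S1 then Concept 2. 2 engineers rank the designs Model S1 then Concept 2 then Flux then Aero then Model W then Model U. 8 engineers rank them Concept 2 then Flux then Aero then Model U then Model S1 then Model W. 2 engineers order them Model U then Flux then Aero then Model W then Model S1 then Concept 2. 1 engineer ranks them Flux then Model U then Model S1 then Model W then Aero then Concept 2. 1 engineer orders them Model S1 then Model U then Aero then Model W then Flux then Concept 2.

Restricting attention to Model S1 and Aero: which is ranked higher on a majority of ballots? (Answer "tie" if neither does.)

Aero

Ballots ranking Model S1 above Aero: 4 + 2 + 1 + 1 = 8.
Ballots ranking Aero above Model S1: 27 − 8 = 19.
Aero wins the head-to-head 19–8.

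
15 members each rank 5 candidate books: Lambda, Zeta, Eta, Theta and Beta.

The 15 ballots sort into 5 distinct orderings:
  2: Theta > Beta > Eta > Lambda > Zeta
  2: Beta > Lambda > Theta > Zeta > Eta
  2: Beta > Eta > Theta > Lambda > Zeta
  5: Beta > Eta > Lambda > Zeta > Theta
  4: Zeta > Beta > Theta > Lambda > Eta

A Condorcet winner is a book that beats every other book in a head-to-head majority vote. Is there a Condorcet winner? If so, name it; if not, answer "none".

Beta

Head-to-head results (15 members):
Lambda–Zeta: Lambda 11–4.
Lambda vs Eta: Eta, 9–6.
Lambda–Theta: Theta 8–7.
Lambda–Beta: Beta 15–0.
Zeta vs Eta: Eta, 9–6.
Zeta vs Theta: Zeta wins 9–6.
Zeta vs Beta: Beta, 11–4.
Eta–Theta: Theta 8–7.
Eta vs Beta: Beta, 15–0.
Theta–Beta: Beta 13–2.
Beta defeats every rival head-to-head and is the Condorcet winner.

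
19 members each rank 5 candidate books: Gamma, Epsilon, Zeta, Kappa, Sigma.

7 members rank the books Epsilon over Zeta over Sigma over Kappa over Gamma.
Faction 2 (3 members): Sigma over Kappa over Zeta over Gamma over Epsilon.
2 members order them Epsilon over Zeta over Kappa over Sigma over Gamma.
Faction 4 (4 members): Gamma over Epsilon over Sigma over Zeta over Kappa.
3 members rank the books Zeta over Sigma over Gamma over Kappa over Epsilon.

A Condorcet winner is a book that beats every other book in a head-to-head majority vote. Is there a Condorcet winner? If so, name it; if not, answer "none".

none

Pairwise majorities:
Gamma vs Epsilon: 10 to 9, Gamma.
Gamma vs Zeta: 4 to 15, Zeta.
Gamma vs Kappa: 4+3 = 7 for Gamma, 12 for Kappa — Kappa by 12–7.
Gamma vs Sigma: 4 for Gamma, 15 for Sigma — Sigma by 15–4.
Epsilon vs Zeta: Epsilon is ranked higher on 7+2+4 = 13 ballots, Zeta on 6. Epsilon wins 13–6.
Epsilon vs Kappa: Epsilon preferred on 7+2+4 = 13 ballots; Epsilon wins 13–6.
Epsilon vs Sigma: 7+2+4 = 13 for Epsilon, 6 for Sigma — Epsilon by 13–6.
Zeta vs Kappa: Zeta preferred on 7+2+4+3 = 16 ballots; Zeta wins 16–3.
Zeta vs Sigma: 12 to 7, Zeta.
Kappa vs Sigma: 2 to 17, Sigma.
Each book drops at least one matchup (Gamma loses to Zeta; Epsilon loses to Gamma; Zeta loses to Epsilon; Kappa loses to Epsilon; Sigma loses to Epsilon); the cycle Gamma beats Epsilon beats Zeta beats Gamma rules out a Condorcet winner.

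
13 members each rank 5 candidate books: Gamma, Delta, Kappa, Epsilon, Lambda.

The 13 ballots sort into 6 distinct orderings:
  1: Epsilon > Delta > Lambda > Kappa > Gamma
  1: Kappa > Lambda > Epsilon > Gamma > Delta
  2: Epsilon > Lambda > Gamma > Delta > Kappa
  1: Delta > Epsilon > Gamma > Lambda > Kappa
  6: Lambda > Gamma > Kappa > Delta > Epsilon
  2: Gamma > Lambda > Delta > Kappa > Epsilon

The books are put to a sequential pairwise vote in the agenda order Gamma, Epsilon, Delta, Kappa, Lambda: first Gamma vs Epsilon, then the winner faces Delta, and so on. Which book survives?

Round 1: Gamma vs Epsilon — 8–5, Gamma advances.
Round 2: Gamma vs Delta — 11–2, Gamma advances.
Round 3: Gamma vs Kappa — 11–2, Gamma advances.
Round 4: Gamma vs Lambda — 3–10, Lambda advances.
The agenda winner is Lambda.

Lambda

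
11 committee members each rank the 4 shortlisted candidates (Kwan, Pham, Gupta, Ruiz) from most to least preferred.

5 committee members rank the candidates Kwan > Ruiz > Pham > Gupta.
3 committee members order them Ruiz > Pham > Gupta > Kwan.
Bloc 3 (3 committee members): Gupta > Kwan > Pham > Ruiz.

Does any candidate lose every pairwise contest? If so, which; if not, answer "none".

Head-to-head results (11 committee members):
Kwan vs Pham: 8 to 3, Kwan.
Kwan vs Gupta: Gupta, 6–5.
Kwan–Ruiz: Kwan 8–3.
Pham vs Gupta: Pham is ranked higher on 5+3 = 8 ballots, Gupta on 3. Pham wins 8–3.
Pham vs Ruiz: Pham is ranked higher on 3 ballots, Ruiz on 8. Ruiz wins 8–3.
Gupta–Ruiz: Ruiz 8–3.
Each candidate has at least one pairwise win (Kwan beats Pham; Pham beats Gupta; Gupta beats Kwan; Ruiz beats Pham) — no Condorcet loser.

none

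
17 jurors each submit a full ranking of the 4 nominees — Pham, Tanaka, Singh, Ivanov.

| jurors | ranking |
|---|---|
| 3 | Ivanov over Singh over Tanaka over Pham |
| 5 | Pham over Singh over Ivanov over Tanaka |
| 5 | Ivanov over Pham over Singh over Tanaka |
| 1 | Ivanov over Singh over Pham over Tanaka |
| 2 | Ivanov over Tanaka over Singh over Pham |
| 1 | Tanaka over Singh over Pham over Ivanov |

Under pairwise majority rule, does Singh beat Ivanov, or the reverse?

Ivanov

Ballots ranking Singh above Ivanov: 5 + 1 = 6.
Ballots ranking Ivanov above Singh: 17 − 6 = 11.
Ivanov wins the head-to-head 11–6.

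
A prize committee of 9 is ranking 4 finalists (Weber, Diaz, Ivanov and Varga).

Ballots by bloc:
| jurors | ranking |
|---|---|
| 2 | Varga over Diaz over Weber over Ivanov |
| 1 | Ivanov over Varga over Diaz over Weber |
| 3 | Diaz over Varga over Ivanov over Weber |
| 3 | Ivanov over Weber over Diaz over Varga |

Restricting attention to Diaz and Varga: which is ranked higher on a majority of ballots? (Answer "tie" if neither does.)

Diaz

Ballots ranking Diaz above Varga: 3 + 3 = 6.
Ballots ranking Varga above Diaz: 9 − 6 = 3.
Diaz wins the head-to-head 6–3.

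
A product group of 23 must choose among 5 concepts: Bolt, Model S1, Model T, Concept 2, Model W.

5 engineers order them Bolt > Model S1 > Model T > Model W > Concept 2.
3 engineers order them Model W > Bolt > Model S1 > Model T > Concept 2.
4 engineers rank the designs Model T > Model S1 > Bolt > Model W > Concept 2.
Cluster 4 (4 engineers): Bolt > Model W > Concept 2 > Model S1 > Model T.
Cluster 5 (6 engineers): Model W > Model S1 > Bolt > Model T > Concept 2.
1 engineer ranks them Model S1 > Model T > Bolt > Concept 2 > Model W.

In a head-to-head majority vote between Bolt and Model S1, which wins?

Bolt

Ballots ranking Bolt above Model S1: 5 + 3 + 4 = 12.
Ballots ranking Model S1 above Bolt: 23 − 12 = 11.
Bolt wins the head-to-head 12–11.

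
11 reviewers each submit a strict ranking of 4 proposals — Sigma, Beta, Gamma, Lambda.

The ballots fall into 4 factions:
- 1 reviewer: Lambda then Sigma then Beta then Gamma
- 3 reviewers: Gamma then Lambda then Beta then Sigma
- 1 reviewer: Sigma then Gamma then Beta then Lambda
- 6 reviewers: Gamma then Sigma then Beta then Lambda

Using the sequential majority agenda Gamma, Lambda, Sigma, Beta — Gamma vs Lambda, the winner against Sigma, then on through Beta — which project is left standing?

Round 1: Gamma vs Lambda — 10–1, Gamma advances.
Round 2: Gamma vs Sigma — 9–2, Gamma advances.
Round 3: Gamma vs Beta — 10–1, Gamma advances.
The agenda winner is Gamma.

Gamma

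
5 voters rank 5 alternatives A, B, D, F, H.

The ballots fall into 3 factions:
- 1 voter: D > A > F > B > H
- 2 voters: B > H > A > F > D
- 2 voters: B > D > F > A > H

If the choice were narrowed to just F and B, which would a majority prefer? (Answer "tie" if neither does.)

Ballots ranking F above B: 1.
Ballots ranking B above F: 5 − 1 = 4.
B wins the head-to-head 4–1.

B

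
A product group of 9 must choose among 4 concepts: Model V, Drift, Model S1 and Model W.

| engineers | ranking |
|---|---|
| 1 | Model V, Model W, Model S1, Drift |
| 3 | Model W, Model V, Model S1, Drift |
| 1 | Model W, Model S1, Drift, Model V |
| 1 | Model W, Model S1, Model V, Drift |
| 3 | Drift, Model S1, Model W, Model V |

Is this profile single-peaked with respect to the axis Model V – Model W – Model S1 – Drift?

yes

Axis positions: Model V=1, Model W=2, Model S1=3, Drift=4.
Type 1 (peak Model V at position 1): ranking walks positions 1-2-3-4, expanding outward from the peak — single-peaked.
Type 2 (peak Model W at position 2): ranking walks positions 2-1-3-4, expanding outward from the peak — single-peaked.
Type 3 (peak Model W at position 2): ranking walks positions 2-3-4-1, expanding outward from the peak — single-peaked.
Type 4 (peak Model W at position 2): ranking walks positions 2-3-1-4, expanding outward from the peak — single-peaked.
Type 5 (peak Drift at position 4): ranking walks positions 4-3-2-1, expanding outward from the peak — single-peaked.
Every ranking is single-peaked on this axis.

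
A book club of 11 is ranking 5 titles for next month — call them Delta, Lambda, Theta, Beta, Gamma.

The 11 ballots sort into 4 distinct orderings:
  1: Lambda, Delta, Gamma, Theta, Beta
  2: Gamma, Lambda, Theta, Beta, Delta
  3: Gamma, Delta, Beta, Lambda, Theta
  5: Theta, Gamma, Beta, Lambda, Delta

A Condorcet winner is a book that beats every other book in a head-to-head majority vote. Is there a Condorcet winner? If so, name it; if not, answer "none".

Gamma

Pairwise majorities:
Delta vs Lambda: 3 for Delta, 8 for Lambda — Lambda by 8–3.
Delta vs Theta: Delta is ranked higher on 1+3 = 4 ballots, Theta on 7. Theta wins 7–4.
Delta vs Beta: Delta preferred on 1+3 = 4 ballots; Beta wins 7–4.
Delta vs Gamma: 1 for Delta, 10 for Gamma — Gamma by 10–1.
Lambda vs Theta: Lambda preferred on 1+2+3 = 6 ballots; Lambda wins 6–5.
Lambda vs Beta: 3 to 8, Beta.
Lambda vs Gamma: 1 to 10, Gamma.
Theta vs Beta: Theta is ranked higher on 1+2+5 = 8 ballots, Beta on 3. Theta wins 8–3.
Theta vs Gamma: Theta is ranked higher on 5 ballots, Gamma on 6. Gamma wins 6–5.
Beta vs Gamma: Beta is ranked higher on 0 ballots, Gamma on 11. Gamma wins 11–0.
Gamma defeats every rival head-to-head and is the Condorcet winner.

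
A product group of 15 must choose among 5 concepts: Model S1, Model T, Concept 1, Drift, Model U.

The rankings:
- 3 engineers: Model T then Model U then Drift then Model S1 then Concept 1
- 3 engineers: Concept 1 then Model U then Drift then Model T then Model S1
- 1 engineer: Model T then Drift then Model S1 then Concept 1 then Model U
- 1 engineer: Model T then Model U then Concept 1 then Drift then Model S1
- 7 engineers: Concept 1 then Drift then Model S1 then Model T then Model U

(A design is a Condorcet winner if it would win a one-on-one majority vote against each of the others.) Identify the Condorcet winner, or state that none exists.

Pairwise majorities:
Model S1 vs Model T: Model S1 is ranked higher on 7 ballots, Model T on 8. Model T wins 8–7.
Model S1–Concept 1: Concept 1 11–4.
Model S1 vs Drift: Drift wins 15–0.
Model S1–Model U: Model S1 8–7.
Model T vs Concept 1: Concept 1, 10–5.
Model T vs Drift: Drift, 10–5.
Model T vs Model U: Model T wins 12–3.
Concept 1 vs Drift: Concept 1, 11–4.
Concept 1 vs Model U: Concept 1 wins 11–4.
Drift vs Model U: 8 to 7, Drift.
Only Concept 1 has no losses; Concept 1 is the Condorcet winner.

Concept 1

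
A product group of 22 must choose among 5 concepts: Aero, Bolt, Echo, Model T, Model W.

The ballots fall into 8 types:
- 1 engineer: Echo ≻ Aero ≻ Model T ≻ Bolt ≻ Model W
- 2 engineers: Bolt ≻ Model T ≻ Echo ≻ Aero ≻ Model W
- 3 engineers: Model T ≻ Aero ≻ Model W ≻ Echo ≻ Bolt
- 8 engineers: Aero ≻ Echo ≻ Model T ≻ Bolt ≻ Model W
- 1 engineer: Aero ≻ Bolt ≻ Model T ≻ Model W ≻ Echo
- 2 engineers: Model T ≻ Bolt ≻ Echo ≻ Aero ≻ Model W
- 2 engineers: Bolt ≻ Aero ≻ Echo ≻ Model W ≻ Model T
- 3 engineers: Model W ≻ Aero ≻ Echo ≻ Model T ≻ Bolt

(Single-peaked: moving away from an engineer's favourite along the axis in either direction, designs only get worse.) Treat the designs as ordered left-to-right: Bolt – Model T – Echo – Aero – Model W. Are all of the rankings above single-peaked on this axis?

Axis positions: Bolt=1, Model T=2, Echo=3, Aero=4, Model W=5.
Type 1 (peak Echo at position 3): ranking walks positions 3-4-2-1-5, expanding outward from the peak — single-peaked.
Type 2 (peak Bolt at position 1): ranking walks positions 1-2-3-4-5, expanding outward from the peak — single-peaked.
Type 3: ranking walks positions 2-4-5-3-1; Aero is ranked above Echo even though Echo lies between Aero and the peak Model T on the axis — preferences dip and rise again. Not single-peaked.
Type 4 (peak Aero at position 4): ranking walks positions 4-3-2-1-5, expanding outward from the peak — single-peaked.
Type 5: ranking walks positions 4-1-2-5-3; Bolt is ranked above Echo even though Echo lies between Bolt and the peak Aero on the axis — preferences dip and rise again. Not single-peaked.
Type 6 (peak Model T at position 2): ranking walks positions 2-1-3-4-5, expanding outward from the peak — single-peaked.
Type 7: ranking walks positions 1-4-3-5-2; Aero is ranked above Model T even though Model T lies between Aero and the peak Bolt on the axis — preferences dip and rise again. Not single-peaked.
Type 8 (peak Model W at position 5): ranking walks positions 5-4-3-2-1, expanding outward from the peak — single-peaked.
Type 3 violates single-peakedness, so the profile is not single-peaked on this axis.

no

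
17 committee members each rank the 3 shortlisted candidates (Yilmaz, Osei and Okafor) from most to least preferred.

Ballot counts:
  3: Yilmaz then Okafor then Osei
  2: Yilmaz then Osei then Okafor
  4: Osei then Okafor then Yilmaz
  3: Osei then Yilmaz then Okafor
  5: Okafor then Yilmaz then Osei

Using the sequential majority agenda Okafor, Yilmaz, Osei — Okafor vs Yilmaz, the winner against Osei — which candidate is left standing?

Osei

Round 1: Okafor vs Yilmaz — 9–8, Okafor advances.
Round 2: Okafor vs Osei — 8–9, Osei advances.
The agenda winner is Osei.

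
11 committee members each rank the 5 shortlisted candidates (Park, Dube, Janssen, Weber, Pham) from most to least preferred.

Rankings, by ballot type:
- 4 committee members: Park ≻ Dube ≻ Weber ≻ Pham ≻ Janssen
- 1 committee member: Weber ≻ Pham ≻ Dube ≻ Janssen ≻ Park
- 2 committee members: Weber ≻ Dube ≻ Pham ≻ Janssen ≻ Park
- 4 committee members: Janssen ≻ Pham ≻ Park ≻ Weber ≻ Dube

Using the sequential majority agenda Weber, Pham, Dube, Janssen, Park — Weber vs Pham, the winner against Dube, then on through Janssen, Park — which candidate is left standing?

Park

Round 1: Weber vs Pham — 7–4, Weber advances.
Round 2: Weber vs Dube — 7–4, Weber advances.
Round 3: Weber vs Janssen — 7–4, Weber advances.
Round 4: Weber vs Park — 3–8, Park advances.
Park survives the agenda.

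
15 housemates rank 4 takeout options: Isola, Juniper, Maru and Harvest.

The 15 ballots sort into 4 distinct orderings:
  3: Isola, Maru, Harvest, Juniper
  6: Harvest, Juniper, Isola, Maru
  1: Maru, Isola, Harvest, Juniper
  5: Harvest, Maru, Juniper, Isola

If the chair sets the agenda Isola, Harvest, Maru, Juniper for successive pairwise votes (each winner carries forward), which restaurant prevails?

Round 1: Isola vs Harvest — 4–11, Harvest advances.
Round 2: Harvest vs Maru — 11–4, Harvest advances.
Round 3: Harvest vs Juniper — 15–0, Harvest advances.
The agenda winner is Harvest.

Harvest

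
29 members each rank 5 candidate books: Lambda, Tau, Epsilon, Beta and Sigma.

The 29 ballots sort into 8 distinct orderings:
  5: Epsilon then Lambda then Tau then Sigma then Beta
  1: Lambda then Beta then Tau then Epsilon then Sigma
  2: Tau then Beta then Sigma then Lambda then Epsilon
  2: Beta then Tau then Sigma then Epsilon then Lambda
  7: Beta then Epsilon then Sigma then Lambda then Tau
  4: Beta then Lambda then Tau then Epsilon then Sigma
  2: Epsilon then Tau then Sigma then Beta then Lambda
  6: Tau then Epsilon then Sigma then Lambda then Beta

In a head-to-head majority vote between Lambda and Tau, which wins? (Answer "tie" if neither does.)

Ballots ranking Lambda above Tau: 5 + 1 + 7 + 4 = 17.
Ballots ranking Tau above Lambda: 29 − 17 = 12.
Lambda wins the head-to-head 17–12.

Lambda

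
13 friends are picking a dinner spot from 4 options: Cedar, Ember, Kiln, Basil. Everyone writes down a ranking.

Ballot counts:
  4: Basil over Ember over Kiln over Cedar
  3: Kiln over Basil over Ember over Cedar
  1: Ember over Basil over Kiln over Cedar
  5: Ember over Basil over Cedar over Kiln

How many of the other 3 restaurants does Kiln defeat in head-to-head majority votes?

1

Kiln against each rival (13 friends):
Kiln vs Cedar: Kiln is ranked higher on 4+3+1 = 8 ballots, Cedar on 5. Kiln wins 8–5.
Kiln vs Ember: Ember wins 10–3.
Kiln vs Basil: Basil wins 10–3.
Kiln beats Cedar; loses to Ember, Basil — 1 pairwise win.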